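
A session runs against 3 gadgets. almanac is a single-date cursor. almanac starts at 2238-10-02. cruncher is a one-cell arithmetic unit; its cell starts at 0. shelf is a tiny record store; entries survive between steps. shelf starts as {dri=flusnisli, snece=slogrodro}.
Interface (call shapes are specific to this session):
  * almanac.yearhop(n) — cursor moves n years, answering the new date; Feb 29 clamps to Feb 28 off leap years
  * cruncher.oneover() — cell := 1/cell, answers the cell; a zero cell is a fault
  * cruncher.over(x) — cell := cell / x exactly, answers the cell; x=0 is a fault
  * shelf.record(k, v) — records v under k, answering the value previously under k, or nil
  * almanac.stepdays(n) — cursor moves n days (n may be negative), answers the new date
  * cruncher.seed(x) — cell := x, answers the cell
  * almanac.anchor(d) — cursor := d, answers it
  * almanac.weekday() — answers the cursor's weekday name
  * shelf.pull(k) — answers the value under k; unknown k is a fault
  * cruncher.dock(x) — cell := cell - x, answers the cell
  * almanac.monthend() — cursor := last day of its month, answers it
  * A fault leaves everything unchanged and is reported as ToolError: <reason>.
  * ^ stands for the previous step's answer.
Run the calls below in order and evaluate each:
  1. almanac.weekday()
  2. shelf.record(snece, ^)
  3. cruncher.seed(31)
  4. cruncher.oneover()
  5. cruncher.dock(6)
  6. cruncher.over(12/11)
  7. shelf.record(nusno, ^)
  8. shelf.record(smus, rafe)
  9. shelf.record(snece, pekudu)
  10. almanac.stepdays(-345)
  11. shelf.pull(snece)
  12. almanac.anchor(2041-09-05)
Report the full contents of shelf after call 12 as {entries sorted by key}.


Answer: {dri=flusnisli, nusno=-2035/372, smus=rafe, snece=pekudu}

Derivation:
Step: weekday[]
Result: Tuesday
Step: record[k='snece'; v='^']
Result: slogrodro
Step: seed[x='31']
Result: 31
Step: oneover[]
Result: 1/31
Step: dock[x='6']
Result: -185/31
Step: over[x='12/11']
Result: -2035/372
Step: record[k='nusno'; v='^']
Result: nil
Step: record[k='smus'; v='rafe']
Result: nil
Step: record[k='snece'; v='pekudu']
Result: Tuesday
Step: stepdays[n='-345']
Result: 2237-10-22
Step: pull[k='snece']
Result: pekudu
Step: anchor[d='2041-09-05']
Result: 2041-09-05


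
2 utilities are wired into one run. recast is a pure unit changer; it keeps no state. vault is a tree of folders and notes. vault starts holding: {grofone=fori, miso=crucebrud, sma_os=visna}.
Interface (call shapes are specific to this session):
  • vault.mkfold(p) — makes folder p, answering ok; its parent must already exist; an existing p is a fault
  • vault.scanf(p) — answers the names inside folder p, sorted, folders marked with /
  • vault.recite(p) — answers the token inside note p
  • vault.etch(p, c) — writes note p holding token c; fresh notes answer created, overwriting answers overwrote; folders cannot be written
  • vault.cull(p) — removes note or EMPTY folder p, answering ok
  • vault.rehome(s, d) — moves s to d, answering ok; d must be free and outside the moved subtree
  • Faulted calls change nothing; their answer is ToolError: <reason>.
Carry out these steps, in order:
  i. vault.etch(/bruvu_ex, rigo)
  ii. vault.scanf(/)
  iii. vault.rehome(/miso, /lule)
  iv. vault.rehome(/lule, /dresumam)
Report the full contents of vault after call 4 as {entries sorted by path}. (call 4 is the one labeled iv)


Answer: {bruvu_ex=rigo, dresumam=crucebrud, grofone=fori, sma_os=visna}

Derivation:
I call vault.etch using p=/bruvu_ex, c=rigo, and see created.
Calling vault.scanf using p=/, and see [bruvu_ex, grofone, miso, sma_os].
I call vault.rehome using s=/miso, d=/lule, which returns ok.
I run vault.rehome using s=/lule, d=/dresumam, → ok.


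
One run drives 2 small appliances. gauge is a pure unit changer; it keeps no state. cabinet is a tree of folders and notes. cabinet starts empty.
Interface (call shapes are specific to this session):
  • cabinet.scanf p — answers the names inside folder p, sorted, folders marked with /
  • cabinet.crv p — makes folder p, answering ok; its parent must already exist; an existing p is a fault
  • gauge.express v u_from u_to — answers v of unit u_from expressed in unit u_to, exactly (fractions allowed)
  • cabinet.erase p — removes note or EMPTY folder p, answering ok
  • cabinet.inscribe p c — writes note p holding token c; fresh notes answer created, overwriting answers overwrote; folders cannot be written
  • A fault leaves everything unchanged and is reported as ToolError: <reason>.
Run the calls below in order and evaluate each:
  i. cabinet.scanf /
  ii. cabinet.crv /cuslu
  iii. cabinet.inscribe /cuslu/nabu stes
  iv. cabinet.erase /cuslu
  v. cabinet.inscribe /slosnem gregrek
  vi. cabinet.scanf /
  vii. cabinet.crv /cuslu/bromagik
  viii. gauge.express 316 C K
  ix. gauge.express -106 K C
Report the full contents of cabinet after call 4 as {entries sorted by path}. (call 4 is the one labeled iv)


Answer: {cuslu/, cuslu/nabu=stes}

Derivation:
> scanf /
  []
> crv /cuslu
  ok
> inscribe /cuslu/nabu stes
  created
> erase /cuslu
  ToolError: not empty
> inscribe /slosnem gregrek
  created
> scanf /
  [cuslu/, slosnem]
> crv /cuslu/bromagik
  ok
> express 316 C K
  11783/20
> express -106 K C
  -7583/20


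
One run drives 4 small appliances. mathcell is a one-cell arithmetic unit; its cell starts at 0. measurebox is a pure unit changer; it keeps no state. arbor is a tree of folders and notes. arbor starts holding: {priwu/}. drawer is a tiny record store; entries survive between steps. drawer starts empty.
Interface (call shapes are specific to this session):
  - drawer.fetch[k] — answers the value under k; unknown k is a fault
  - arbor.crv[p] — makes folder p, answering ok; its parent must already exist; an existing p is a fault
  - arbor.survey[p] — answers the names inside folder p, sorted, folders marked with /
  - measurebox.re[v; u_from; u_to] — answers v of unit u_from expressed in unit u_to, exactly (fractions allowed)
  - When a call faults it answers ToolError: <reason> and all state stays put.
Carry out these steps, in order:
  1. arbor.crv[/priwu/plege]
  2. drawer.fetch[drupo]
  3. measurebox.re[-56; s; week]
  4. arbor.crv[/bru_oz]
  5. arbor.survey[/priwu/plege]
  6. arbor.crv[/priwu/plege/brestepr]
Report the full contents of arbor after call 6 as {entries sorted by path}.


Answer: {bru_oz/, priwu/, priwu/plege/, priwu/plege/brestepr/}

Derivation:
CALL arbor.crv[p=/priwu/plege]
RET  ok
CALL drawer.fetch[k=drupo]
RET  ToolError: no such key drupo
CALL measurebox.re[v=-56; u_from=s; u_to=week]
RET  -1/10800
CALL arbor.crv[p=/bru_oz]
RET  ok
CALL arbor.survey[p=/priwu/plege]
RET  []
CALL arbor.crv[p=/priwu/plege/brestepr]
RET  ok


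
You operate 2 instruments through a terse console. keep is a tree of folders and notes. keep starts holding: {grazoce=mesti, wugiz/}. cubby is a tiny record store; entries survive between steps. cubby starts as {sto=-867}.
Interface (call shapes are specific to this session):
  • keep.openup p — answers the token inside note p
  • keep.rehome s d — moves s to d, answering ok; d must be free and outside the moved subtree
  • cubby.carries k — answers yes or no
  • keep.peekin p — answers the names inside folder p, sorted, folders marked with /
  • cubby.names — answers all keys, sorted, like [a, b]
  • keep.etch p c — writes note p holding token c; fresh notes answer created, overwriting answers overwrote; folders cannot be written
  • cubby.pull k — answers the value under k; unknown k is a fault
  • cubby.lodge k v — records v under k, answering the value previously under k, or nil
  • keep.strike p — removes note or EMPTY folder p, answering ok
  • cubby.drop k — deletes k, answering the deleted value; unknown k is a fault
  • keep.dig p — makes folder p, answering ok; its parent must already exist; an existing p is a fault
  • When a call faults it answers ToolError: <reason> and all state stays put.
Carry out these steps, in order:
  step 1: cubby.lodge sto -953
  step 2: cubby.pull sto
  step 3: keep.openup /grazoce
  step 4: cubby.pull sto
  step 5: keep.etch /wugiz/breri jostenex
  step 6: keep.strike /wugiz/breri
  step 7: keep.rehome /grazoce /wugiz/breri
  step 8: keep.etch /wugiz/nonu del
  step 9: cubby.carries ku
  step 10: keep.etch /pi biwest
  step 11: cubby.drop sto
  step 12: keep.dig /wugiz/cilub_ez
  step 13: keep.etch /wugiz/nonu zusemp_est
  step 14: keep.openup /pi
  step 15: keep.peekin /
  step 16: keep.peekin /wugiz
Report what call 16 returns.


Answer: [breri, cilub_ez/, nonu]

Derivation:
·→ cubby.lodge(k→sto, v→-953)
·← -867
·→ cubby.pull(k→sto)
·← -953
·→ keep.openup(p→/grazoce)
·← mesti
·→ cubby.pull(k→sto)
·← -953
·→ keep.etch(p→/wugiz/breri, c→jostenex)
·← created
·→ keep.strike(p→/wugiz/breri)
·← ok
·→ keep.rehome(s→/grazoce, d→/wugiz/breri)
·← ok
·→ keep.etch(p→/wugiz/nonu, c→del)
·← created
·→ cubby.carries(k→ku)
·← no
·→ keep.etch(p→/pi, c→biwest)
·← created
·→ cubby.drop(k→sto)
·← -953
·→ keep.dig(p→/wugiz/cilub_ez)
·← ok
·→ keep.etch(p→/wugiz/nonu, c→zusemp_est)
·← overwrote
·→ keep.openup(p→/pi)
·← biwest
·→ keep.peekin(p→/)
·← [pi, wugiz/]
·→ keep.peekin(p→/wugiz)
·← [breri, cilub_ez/, nonu]


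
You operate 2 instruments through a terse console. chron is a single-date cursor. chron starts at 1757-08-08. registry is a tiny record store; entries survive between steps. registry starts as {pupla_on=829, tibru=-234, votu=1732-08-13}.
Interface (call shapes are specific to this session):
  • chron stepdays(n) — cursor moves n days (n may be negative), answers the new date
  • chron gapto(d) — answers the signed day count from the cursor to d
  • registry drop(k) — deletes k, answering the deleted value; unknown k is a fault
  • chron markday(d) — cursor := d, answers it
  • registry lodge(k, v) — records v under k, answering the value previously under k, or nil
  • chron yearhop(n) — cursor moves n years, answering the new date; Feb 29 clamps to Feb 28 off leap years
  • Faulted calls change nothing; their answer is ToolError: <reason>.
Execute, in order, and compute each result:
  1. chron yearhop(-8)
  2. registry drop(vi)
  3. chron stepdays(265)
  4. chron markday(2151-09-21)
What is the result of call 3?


Answer: 1750-04-30

Derivation:
Next I call chron yearhop on n=-8, giving 1749-08-08.
I invoke registry drop on k=vi, and see ToolError: no such key vi.
I use chron stepdays on n=265, and get 1750-04-30.
Using chron markday on d=2151-09-21, and see 2151-09-21.


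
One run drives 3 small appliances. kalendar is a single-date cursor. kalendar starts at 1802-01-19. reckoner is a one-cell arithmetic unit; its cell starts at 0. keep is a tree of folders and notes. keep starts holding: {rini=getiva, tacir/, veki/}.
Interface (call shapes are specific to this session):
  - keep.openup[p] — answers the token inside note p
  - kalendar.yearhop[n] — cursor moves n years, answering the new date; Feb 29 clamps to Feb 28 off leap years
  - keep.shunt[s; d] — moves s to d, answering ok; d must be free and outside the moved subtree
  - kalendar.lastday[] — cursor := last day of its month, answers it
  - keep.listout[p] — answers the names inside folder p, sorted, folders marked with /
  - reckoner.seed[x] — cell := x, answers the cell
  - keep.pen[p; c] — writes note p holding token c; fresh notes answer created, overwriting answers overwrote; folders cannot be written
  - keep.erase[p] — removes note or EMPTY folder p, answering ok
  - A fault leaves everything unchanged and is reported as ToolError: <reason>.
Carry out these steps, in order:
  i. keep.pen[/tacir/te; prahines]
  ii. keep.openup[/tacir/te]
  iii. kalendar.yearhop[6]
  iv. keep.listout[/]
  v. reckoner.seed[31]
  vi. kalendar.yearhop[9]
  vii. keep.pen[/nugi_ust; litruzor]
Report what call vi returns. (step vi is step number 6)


Answer: 1817-01-19

Derivation:
→ pen(p=/tacir/te, c=prahines)
← created
→ openup(p=/tacir/te)
← prahines
→ yearhop(n=6)
← 1808-01-19
→ listout(p=/)
← [rini, tacir/, veki/]
→ seed(x=31)
← 31
→ yearhop(n=9)
← 1817-01-19
→ pen(p=/nugi_ust, c=litruzor)
← created


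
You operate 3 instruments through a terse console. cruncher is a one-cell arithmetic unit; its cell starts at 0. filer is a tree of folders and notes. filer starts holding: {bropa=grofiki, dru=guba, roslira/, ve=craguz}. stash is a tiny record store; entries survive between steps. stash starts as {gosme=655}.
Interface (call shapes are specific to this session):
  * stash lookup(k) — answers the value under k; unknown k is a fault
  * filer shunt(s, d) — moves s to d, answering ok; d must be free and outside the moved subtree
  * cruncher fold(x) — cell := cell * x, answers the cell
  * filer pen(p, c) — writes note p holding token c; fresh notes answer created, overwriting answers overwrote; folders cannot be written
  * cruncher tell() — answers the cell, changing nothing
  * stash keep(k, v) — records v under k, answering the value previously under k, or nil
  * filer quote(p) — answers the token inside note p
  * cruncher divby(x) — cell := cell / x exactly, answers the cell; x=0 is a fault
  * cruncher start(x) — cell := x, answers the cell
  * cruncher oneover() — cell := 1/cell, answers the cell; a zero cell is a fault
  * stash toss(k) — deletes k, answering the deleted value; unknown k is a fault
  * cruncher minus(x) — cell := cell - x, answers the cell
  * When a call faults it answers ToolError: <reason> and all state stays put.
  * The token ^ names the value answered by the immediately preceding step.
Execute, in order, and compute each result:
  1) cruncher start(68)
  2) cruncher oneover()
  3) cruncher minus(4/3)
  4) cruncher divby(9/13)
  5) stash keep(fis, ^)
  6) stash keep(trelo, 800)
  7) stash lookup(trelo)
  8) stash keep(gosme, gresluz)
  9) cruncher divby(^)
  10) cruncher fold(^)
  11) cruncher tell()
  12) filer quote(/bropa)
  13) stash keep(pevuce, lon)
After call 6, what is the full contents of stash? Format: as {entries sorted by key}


Then cruncher start(x='68'), and get 68.
Then cruncher oneover(), giving 1/68.
Then cruncher minus(x='4/3'): -269/204.
Now I run cruncher divby(x='9/13'), and observe -3497/1836.
Invoking stash keep(k='fis', v='^'), and observe nil.
Calling stash keep(k='trelo', v='800'): nil.
Using stash lookup(k='trelo'), giving 800.
Using stash keep(k='gosme', v='gresluz'), → 655.
Next I call cruncher divby(x='^'), and observe -3497/1202580.
I call cruncher fold(x='^'): 12229009/1446198656400.
I try cruncher tell, → 12229009/1446198656400.
Calling filer quote(p='/bropa'): grofiki.
Invoking stash keep(k='pevuce', v='lon'): nil.

Answer: {fis=-3497/1836, gosme=655, trelo=800}


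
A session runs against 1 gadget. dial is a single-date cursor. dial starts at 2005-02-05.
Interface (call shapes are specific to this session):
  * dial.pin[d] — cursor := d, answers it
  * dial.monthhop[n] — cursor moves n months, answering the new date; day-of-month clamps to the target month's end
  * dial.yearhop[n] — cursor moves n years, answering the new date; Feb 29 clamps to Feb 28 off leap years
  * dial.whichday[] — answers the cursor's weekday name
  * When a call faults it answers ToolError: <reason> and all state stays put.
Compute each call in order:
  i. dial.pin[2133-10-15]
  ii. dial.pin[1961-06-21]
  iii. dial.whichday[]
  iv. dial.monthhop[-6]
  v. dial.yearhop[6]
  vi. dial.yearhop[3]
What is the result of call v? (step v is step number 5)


! 1. dial.pin(d=2133-10-15) == 2133-10-15
! 2. dial.pin(d=1961-06-21) == 1961-06-21
! 3. dial.whichday() == Wednesday
! 4. dial.monthhop(n=-6) == 1960-12-21
! 5. dial.yearhop(n=6) == 1966-12-21
! 6. dial.yearhop(n=3) == 1969-12-21

Answer: 1966-12-21


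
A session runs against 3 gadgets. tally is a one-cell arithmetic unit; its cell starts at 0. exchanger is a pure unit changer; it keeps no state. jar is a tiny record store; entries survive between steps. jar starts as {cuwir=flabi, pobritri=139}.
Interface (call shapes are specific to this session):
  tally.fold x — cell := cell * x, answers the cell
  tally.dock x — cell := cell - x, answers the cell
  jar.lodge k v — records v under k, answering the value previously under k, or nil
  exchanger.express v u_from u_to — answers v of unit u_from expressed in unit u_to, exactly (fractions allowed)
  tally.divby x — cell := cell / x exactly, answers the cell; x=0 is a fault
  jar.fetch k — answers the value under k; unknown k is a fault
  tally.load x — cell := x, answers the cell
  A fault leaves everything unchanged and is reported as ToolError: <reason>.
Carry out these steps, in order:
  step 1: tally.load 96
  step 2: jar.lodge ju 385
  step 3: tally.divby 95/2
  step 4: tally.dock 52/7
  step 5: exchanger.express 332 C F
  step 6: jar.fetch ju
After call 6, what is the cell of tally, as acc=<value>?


Answer: acc=-3596/665

Derivation:
I invoke tally.load with x=96, yielding 96.
Next I call jar.lodge with k=ju, v=385, — result: nil.
I invoke tally.divby with x=95/2, and get 192/95.
I invoke tally.dock with x=52/7, → -3596/665.
Next I call exchanger.express with v=332, u_from=C, u_to=F, yielding 3148/5.
Now I run jar.fetch with k=ju, and get 385.


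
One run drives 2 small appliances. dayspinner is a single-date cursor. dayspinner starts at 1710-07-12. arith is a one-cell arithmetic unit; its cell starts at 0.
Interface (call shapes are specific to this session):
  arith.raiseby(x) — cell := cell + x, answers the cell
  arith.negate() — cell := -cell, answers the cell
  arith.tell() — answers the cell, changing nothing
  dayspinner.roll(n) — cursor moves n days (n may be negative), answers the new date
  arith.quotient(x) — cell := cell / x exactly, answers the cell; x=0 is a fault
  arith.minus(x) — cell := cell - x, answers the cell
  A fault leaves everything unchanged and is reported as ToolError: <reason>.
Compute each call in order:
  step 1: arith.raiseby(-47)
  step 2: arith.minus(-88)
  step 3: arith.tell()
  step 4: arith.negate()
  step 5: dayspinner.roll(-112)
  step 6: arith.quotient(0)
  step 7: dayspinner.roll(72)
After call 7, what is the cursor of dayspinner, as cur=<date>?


Step: arith.raiseby[x=-47]
Result: -47
Step: arith.minus[x=-88]
Result: 41
Step: arith.tell[]
Result: 41
Step: arith.negate[]
Result: -41
Step: dayspinner.roll[n=-112]
Result: 1710-03-22
Step: arith.quotient[x=0]
Result: ToolError: division by zero
Step: dayspinner.roll[n=72]
Result: 1710-06-02

Answer: cur=1710-06-02


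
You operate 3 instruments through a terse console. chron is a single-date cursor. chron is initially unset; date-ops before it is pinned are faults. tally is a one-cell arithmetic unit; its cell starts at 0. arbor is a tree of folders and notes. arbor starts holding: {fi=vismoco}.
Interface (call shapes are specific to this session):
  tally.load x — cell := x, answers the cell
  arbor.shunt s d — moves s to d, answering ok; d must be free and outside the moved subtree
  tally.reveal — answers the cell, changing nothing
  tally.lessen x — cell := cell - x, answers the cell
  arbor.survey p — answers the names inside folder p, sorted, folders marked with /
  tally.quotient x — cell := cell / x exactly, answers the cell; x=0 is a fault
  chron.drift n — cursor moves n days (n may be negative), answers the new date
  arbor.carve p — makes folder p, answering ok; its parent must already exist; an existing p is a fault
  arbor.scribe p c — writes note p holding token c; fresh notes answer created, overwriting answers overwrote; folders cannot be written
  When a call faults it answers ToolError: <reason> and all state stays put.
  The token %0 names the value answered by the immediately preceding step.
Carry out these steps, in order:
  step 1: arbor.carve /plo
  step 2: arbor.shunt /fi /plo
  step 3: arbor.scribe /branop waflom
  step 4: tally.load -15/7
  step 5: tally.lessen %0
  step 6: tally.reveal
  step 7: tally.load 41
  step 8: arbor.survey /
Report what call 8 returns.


~$ arbor.carve p→/plo
  ok
~$ arbor.shunt s→/fi d→/plo
  ToolError: exists
~$ arbor.scribe p→/branop c→waflom
  created
~$ tally.load x→-15/7
  -15/7
~$ tally.lessen x→%0
  0
~$ tally.reveal
  0
~$ tally.load x→41
  41
~$ arbor.survey p→/
  [branop, fi, plo/]

Answer: [branop, fi, plo/]


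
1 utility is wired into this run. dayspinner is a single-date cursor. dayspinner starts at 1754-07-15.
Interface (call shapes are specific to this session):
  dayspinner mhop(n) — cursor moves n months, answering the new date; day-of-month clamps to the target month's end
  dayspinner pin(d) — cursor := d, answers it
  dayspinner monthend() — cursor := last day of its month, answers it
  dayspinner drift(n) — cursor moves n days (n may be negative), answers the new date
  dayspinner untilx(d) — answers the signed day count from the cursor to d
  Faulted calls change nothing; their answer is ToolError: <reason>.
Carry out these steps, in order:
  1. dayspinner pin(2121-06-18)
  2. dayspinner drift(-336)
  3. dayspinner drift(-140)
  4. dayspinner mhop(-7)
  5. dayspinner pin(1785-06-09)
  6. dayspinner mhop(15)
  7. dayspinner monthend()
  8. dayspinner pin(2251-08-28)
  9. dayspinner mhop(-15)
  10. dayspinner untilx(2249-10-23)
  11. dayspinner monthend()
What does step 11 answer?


Answer: 2250-05-31

Derivation:
Calling dayspinner pin on d='2121-06-18', and see 2121-06-18.
I call dayspinner drift on n='-336', and observe 2120-07-17.
Using dayspinner drift on n='-140', — result: 2120-02-28.
Now I run dayspinner mhop on n='-7', and observe 2119-07-28.
I try dayspinner pin on d='1785-06-09', and get 1785-06-09.
Now I run dayspinner mhop on n='15', which returns 1786-09-09.
I try dayspinner monthend(), and see 1786-09-30.
I use dayspinner pin on d='2251-08-28', — result: 2251-08-28.
I run dayspinner mhop on n='-15', and see 2250-05-28.
Then dayspinner untilx on d='2249-10-23', and observe -217.
Now I run dayspinner monthend(), — result: 2250-05-31.


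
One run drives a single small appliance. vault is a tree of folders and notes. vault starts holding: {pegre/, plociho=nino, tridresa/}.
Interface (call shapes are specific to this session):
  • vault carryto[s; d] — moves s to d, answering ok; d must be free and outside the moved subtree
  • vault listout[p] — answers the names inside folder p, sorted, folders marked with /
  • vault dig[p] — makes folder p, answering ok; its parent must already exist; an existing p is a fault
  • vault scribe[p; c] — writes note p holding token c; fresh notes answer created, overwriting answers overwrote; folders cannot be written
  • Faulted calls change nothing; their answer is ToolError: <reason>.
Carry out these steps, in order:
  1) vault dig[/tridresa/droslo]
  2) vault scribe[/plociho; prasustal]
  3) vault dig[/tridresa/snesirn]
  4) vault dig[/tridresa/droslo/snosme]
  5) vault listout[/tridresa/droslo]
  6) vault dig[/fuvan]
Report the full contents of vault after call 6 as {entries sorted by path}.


Answer: {fuvan/, pegre/, plociho=prasustal, tridresa/, tridresa/droslo/, tridresa/droslo/snosme/, tridresa/snesirn/}

Derivation:
I call vault dig with p=/tridresa/droslo: ok.
Invoking vault scribe with p=/plociho, c=prasustal, yielding overwrote.
Using vault dig with p=/tridresa/snesirn, and see ok.
I run vault dig with p=/tridresa/droslo/snosme: ok.
Next I call vault listout with p=/tridresa/droslo, and get [snosme/].
Using vault dig with p=/fuvan, and get ok.


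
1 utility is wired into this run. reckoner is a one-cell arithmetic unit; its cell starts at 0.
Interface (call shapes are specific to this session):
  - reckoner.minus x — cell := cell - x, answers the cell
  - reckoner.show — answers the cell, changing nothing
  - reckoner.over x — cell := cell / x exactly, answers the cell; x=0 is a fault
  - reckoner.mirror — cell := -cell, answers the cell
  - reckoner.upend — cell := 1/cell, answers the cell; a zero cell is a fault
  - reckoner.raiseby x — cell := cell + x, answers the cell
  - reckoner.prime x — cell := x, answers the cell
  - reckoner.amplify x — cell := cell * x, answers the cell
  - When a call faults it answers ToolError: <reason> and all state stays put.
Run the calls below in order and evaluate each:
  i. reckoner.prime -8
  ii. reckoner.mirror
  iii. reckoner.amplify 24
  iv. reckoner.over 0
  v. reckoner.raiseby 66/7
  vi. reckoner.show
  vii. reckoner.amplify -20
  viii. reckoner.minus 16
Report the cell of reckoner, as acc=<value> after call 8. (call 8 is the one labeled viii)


==> prime(x='-8')
<== -8
==> mirror()
<== 8
==> amplify(x='24')
<== 192
==> over(x='0')
<== ToolError: division by zero
==> raiseby(x='66/7')
<== 1410/7
==> show()
<== 1410/7
==> amplify(x='-20')
<== -28200/7
==> minus(x='16')
<== -28312/7

Answer: acc=-28312/7


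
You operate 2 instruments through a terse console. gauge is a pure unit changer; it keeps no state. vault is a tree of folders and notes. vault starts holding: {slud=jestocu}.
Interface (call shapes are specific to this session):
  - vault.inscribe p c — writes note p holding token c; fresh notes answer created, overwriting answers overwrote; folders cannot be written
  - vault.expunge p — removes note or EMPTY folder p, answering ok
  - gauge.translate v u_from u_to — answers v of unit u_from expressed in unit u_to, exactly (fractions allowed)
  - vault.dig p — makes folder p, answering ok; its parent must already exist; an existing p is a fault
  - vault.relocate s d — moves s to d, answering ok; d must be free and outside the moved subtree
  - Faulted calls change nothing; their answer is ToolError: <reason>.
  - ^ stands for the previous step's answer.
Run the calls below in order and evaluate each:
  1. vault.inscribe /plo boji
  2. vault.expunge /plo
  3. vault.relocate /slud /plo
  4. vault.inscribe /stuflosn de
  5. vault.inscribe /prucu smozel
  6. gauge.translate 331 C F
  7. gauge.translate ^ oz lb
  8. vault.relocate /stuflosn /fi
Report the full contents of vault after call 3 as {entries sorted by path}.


// 1. inscribe(p: /plo, c: boji) -> created
// 2. expunge(p: /plo) -> ok
// 3. relocate(s: /slud, d: /plo) -> ok
// 4. inscribe(p: /stuflosn, c: de) -> created
// 5. inscribe(p: /prucu, c: smozel) -> created
// 6. translate(v: 331, u_from: C, u_to: F) -> 3139/5
// 7. translate(v: ^, u_from: oz, u_to: lb) -> 3139/80
// 8. relocate(s: /stuflosn, d: /fi) -> ok

Answer: {plo=jestocu}


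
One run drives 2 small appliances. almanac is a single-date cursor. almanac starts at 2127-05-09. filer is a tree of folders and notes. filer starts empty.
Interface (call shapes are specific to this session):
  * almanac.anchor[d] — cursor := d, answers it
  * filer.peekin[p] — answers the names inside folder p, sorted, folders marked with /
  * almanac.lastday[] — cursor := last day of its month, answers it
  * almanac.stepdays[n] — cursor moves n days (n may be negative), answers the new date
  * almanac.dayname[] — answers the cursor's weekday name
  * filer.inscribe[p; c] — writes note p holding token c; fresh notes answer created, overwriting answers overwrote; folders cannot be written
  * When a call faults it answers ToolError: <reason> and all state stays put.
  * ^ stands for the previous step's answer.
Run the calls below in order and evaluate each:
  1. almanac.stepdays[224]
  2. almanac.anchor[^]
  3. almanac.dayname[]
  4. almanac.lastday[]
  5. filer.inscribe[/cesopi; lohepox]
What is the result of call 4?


Next I call almanac.stepdays on n: 224, → 2127-12-19.
Invoking almanac.anchor on d: ^, → 2127-12-19.
Now I run almanac.dayname, and get Friday.
I call almanac.lastday(), and see 2127-12-31.
I run filer.inscribe on p: /cesopi, c: lohepox, which returns created.

Answer: 2127-12-31


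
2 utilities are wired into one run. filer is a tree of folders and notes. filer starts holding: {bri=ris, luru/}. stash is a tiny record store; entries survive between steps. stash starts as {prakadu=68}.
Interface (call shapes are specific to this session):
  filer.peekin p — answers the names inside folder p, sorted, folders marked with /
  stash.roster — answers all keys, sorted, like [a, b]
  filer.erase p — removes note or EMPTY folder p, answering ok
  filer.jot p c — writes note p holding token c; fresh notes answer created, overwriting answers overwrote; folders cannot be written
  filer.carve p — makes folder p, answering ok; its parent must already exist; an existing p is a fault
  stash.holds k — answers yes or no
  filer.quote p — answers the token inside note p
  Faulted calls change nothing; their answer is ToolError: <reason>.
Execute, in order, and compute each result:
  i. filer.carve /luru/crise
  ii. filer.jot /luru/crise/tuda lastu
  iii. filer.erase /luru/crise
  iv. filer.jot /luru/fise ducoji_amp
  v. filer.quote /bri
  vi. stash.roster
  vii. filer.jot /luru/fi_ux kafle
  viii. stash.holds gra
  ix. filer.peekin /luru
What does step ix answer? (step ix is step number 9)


I try carve with p: /luru/crise, — result: ok.
Calling jot with p: /luru/crise/tuda, c: lastu, which returns created.
I use erase with p: /luru/crise, and get ToolError: not empty.
I invoke jot with p: /luru/fise, c: ducoji_amp: created.
Invoking quote with p: /bri, → ris.
Invoking roster(), yielding [prakadu].
I invoke jot with p: /luru/fi_ux, c: kafle, giving created.
Calling holds with k: gra, which returns no.
I run peekin with p: /luru, and observe [crise/, fi_ux, fise].

Answer: [crise/, fi_ux, fise]


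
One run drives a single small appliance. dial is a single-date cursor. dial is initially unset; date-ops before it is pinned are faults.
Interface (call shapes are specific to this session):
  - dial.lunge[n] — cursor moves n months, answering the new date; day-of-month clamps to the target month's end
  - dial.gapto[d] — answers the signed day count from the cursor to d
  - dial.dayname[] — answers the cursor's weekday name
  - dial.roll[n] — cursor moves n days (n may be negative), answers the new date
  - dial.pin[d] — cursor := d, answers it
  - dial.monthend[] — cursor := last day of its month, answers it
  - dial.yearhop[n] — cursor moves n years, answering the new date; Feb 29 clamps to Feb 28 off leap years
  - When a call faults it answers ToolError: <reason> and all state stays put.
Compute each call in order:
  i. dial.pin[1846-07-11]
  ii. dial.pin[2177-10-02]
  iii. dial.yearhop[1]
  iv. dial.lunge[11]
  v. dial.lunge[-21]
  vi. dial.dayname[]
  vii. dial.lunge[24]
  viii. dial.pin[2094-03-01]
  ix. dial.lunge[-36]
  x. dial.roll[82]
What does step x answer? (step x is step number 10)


Answer: 2091-05-22

Derivation:
I use dial.pin(d→1846-07-11), which returns 1846-07-11.
I invoke dial.pin(d→2177-10-02), which returns 2177-10-02.
Next I call dial.yearhop(n→1): 2178-10-02.
I call dial.lunge(n→11), and see 2179-09-02.
I try dial.lunge(n→-21), and get 2177-12-02.
Now I run dial.dayname(), giving Tuesday.
Calling dial.lunge(n→24), and see 2179-12-02.
I call dial.pin(d→2094-03-01), and observe 2094-03-01.
I run dial.lunge(n→-36), which returns 2091-03-01.
Using dial.roll(n→82), → 2091-05-22.


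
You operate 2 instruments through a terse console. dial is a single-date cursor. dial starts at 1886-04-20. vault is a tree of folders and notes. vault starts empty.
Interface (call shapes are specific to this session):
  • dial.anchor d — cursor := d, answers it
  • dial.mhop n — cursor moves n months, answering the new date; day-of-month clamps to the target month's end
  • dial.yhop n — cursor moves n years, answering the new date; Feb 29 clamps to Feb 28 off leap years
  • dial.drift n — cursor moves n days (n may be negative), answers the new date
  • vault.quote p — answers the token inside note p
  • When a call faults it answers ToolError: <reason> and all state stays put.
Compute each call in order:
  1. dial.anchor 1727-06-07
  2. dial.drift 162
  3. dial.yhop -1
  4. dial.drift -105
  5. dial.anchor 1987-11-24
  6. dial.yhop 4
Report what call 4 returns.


Answer: 1726-08-03

Derivation:
I run dial.anchor(1727-06-07): 1727-06-07.
I try dial.drift(162), yielding 1727-11-16.
Calling dial.yhop(-1), giving 1726-11-16.
I use dial.drift(-105), and see 1726-08-03.
Using dial.anchor(1987-11-24), giving 1987-11-24.
I call dial.yhop(4), which returns 1991-11-24.


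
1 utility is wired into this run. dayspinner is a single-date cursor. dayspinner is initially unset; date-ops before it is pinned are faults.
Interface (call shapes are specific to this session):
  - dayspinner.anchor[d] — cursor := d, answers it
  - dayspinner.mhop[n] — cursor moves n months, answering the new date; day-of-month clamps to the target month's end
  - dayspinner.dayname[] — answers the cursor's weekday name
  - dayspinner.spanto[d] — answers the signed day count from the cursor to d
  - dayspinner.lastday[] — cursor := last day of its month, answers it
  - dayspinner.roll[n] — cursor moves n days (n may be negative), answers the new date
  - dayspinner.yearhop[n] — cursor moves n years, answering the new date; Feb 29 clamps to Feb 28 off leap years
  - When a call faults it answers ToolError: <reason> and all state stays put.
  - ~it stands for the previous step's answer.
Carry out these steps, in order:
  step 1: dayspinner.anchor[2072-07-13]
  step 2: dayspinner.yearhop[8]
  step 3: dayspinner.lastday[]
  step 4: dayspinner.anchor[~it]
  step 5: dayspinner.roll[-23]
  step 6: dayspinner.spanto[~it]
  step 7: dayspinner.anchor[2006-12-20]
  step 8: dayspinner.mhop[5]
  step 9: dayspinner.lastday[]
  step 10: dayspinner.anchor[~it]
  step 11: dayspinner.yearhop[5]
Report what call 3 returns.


Answer: 2080-07-31

Derivation:
-- dayspinner.anchor(d: 2072-07-13) => 2072-07-13
-- dayspinner.yearhop(n: 8) => 2080-07-13
-- dayspinner.lastday() => 2080-07-31
-- dayspinner.anchor(d: ~it) => 2080-07-31
-- dayspinner.roll(n: -23) => 2080-07-08
-- dayspinner.spanto(d: ~it) => 0
-- dayspinner.anchor(d: 2006-12-20) => 2006-12-20
-- dayspinner.mhop(n: 5) => 2007-05-20
-- dayspinner.lastday() => 2007-05-31
-- dayspinner.anchor(d: ~it) => 2007-05-31
-- dayspinner.yearhop(n: 5) => 2012-05-31


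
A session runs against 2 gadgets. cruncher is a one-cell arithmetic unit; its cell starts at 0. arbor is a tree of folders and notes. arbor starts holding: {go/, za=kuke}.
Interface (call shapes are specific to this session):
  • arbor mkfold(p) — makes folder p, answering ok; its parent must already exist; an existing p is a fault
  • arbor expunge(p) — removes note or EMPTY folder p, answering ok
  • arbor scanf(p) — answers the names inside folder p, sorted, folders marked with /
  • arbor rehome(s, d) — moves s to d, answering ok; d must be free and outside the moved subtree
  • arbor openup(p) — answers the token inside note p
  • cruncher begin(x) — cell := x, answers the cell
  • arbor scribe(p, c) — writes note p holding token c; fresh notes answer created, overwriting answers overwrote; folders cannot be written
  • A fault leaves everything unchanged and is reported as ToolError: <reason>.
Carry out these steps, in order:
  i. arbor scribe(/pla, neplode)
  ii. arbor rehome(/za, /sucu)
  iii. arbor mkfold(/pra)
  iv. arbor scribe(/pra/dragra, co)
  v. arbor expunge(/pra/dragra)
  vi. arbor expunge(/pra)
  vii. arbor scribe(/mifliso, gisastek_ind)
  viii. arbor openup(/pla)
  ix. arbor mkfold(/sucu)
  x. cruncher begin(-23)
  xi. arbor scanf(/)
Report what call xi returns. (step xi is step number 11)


Answer: [go/, mifliso, pla, sucu]

Derivation:
Act: arbor scribe[p='/pla'; c='neplode']
Obs: created
Act: arbor rehome[s='/za'; d='/sucu']
Obs: ok
Act: arbor mkfold[p='/pra']
Obs: ok
Act: arbor scribe[p='/pra/dragra'; c='co']
Obs: created
Act: arbor expunge[p='/pra/dragra']
Obs: ok
Act: arbor expunge[p='/pra']
Obs: ok
Act: arbor scribe[p='/mifliso'; c='gisastek_ind']
Obs: created
Act: arbor openup[p='/pla']
Obs: neplode
Act: arbor mkfold[p='/sucu']
Obs: ToolError: exists
Act: cruncher begin[x='-23']
Obs: -23
Act: arbor scanf[p='/']
Obs: [go/, mifliso, pla, sucu]


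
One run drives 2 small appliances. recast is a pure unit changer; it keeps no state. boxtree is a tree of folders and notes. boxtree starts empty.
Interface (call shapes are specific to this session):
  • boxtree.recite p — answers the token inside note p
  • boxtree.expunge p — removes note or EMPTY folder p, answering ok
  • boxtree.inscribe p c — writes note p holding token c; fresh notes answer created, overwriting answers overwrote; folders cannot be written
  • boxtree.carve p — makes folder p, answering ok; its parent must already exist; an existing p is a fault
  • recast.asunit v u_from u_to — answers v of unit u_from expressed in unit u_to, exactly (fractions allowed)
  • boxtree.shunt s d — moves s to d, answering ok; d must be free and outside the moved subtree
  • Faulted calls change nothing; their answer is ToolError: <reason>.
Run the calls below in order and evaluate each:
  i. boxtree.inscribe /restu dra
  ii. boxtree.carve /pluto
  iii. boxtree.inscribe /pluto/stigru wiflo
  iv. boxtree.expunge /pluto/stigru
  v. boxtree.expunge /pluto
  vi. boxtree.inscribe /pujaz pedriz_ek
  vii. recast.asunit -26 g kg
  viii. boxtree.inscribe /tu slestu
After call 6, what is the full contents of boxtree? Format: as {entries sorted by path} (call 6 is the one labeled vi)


I invoke boxtree.inscribe(/restu, dra): created.
I try boxtree.carve(/pluto), yielding ok.
Invoking boxtree.inscribe(/pluto/stigru, wiflo), → created.
Now I run boxtree.expunge(/pluto/stigru), and get ok.
I invoke boxtree.expunge(/pluto), which returns ok.
I use boxtree.inscribe(/pujaz, pedriz_ek): created.
Then recast.asunit(-26, g, kg), giving -13/500.
Next I call boxtree.inscribe(/tu, slestu), which returns created.

Answer: {pujaz=pedriz_ek, restu=dra}


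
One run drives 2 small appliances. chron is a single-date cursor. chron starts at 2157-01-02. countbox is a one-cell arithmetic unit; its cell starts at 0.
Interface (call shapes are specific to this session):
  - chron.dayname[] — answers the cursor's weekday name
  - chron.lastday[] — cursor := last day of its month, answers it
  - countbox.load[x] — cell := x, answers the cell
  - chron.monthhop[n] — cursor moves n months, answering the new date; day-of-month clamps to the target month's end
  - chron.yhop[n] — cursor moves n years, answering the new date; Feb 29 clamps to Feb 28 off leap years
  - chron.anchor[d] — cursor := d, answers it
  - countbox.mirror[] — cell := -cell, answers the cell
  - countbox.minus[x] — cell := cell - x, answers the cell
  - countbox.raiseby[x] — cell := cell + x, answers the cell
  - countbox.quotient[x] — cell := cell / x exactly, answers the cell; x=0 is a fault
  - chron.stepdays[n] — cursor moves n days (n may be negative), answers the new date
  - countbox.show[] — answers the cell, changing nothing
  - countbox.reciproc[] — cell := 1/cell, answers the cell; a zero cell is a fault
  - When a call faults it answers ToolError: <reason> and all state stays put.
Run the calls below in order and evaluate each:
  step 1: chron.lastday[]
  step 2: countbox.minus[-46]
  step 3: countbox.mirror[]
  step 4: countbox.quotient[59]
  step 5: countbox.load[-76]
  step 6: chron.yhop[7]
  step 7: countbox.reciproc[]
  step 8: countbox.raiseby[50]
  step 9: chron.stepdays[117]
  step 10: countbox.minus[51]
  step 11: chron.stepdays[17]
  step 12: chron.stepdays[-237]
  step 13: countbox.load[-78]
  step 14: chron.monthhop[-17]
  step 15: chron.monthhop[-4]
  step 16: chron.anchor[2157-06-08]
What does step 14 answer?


! 1. lastday() : 2157-01-31
! 2. minus(x=-46) : 46
! 3. mirror() : -46
! 4. quotient(x=59) : -46/59
! 5. load(x=-76) : -76
! 6. yhop(n=7) : 2164-01-31
! 7. reciproc() : -1/76
! 8. raiseby(x=50) : 3799/76
! 9. stepdays(n=117) : 2164-05-27
! 10. minus(x=51) : -77/76
! 11. stepdays(n=17) : 2164-06-13
! 12. stepdays(n=-237) : 2163-10-20
! 13. load(x=-78) : -78
! 14. monthhop(n=-17) : 2162-05-20
! 15. monthhop(n=-4) : 2162-01-20
! 16. anchor(d=2157-06-08) : 2157-06-08

Answer: 2162-05-20
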